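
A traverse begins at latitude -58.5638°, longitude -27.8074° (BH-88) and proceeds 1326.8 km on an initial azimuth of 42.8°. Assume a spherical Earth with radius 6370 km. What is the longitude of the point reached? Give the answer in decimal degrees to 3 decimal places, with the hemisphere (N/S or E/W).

δ = d/R = 1326.8/6370 = 0.208289 rad
φ₂ = arcsin(sin φ₁ cos δ + cos φ₁ sin δ cos θ)
   = arcsin(-0.85322·0.97839 + 0.52155·0.20679·0.73373) = -49.08203°
λ₂ = λ₁ + atan2(sin θ sin δ cos φ₁, cos δ − sin φ₁ sin φ₂) = -15.42065°

15.421°W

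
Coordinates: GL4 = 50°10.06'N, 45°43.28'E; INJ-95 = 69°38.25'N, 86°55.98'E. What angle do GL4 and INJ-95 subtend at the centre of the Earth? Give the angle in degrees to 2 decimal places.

GL4: φ = +50.16767°, λ = +45.72133°
INJ-95: φ = +69.63750°, λ = +86.93300°
Δφ = 19.4698°,  Δλ = 41.2117°
a = sin²(Δφ/2) + cos φ₁ cos φ₂ sin²(Δλ/2) = 0.056198
c = 2·arcsin(√a) = 0.478678 rad = 27.4262°

27.43°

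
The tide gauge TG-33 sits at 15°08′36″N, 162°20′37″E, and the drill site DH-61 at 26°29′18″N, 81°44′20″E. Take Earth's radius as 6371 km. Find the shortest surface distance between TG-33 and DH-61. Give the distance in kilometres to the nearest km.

TG-33: φ = +15.14333°, λ = +162.34361°
DH-61: φ = +26.48833°, λ = +81.73889°
Δφ = 11.3450°,  Δλ = -80.6047°
a = sin²(Δφ/2) + cos φ₁ cos φ₂ sin²(Δλ/2) = 0.371225
c = 2·arcsin(√a) = 1.310311 rad = 75.0753°
d = R·c = 6371 × 1.310311 = 8348.0 km

8348 km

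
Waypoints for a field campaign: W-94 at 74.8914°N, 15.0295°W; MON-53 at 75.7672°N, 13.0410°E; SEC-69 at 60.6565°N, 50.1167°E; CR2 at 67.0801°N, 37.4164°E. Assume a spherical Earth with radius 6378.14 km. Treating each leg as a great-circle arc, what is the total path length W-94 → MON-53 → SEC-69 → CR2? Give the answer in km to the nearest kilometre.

W-94→MON-53: c = 0.123813 rad, d = 789.70 km
MON-53→SEC-69: c = 0.345025 rad, d = 2200.62 km
SEC-69→CR2: c = 0.148104 rad, d = 944.63 km
Total = 789.70 + 2200.62 + 944.63 = 3934.94 km

3935 km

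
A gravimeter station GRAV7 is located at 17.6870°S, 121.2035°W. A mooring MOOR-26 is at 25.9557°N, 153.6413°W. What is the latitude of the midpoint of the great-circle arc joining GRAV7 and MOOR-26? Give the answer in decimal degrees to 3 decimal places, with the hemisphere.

Bx = cos φ₂ cos Δλ = 0.758845,  By = cos φ₂ sin Δλ = -0.482280
φₘ = atan2(sin φ₁ + sin φ₂, √((cos φ₁ + Bx)² + By²)) = 4.30493°
λₘ = λ₁ + atan2(By, cos φ₁ + Bx) = -136.94004°

4.305°N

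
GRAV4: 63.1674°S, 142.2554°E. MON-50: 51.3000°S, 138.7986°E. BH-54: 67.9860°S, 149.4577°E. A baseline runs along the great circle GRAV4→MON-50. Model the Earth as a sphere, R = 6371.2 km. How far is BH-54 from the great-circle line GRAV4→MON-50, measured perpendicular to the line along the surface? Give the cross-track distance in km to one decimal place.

194.5 km

δ₁₃ = central angle GRAV4→BH-54 = 0.098725 rad  (haversine)
θ₁₃ = bearing GRAV4→BH-54 = 151.524°,  θ₁₂ = bearing GRAV4→MON-50 = 349.561°
dₓₜ = R·arcsin(sin δ₁₃ · sin(θ₁₃ − θ₁₂)) = 6371.2·arcsin(0.09856·sin(-198.037°)) = 194.470 km
|dₓₜ| = 194.470 km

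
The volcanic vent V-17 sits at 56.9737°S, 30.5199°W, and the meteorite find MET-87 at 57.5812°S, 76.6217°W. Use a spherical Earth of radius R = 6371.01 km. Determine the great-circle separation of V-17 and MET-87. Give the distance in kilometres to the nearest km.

2718 km

Δφ = -0.6075°,  Δλ = -46.1018°
a = sin²(Δφ/2) + cos φ₁ cos φ₂ sin²(Δλ/2) = 0.044824
c = 2·arcsin(√a) = 0.426661 rad = 24.4459°
d = R·c = 6371.01 × 0.426661 = 2718.3 km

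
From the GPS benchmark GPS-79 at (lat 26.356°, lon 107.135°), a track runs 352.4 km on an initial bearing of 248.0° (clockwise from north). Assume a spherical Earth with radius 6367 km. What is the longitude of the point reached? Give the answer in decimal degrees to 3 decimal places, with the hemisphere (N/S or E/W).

δ = d/R = 352.4/6367 = 0.055348 rad
φ₂ = arcsin(sin φ₁ cos δ + cos φ₁ sin δ cos θ)
   = arcsin(0.44395·0.99847 + 0.89605·0.05532·-0.37461) = 25.13157°
λ₂ = λ₁ + atan2(sin θ sin δ cos φ₁, cos δ − sin φ₁ sin φ₂) = 103.88719°

103.887°E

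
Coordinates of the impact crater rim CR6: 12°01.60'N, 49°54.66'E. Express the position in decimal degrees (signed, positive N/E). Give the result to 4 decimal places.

+12.0267°, +49.9110°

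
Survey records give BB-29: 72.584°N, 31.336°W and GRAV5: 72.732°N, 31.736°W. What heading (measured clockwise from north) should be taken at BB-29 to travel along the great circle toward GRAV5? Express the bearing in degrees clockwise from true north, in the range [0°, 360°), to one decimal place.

Δλ = -0.4000°
y = sin Δλ · cos φ₂ = -0.002072
x = cos φ₁ sin φ₂ − sin φ₁ cos φ₂ cos Δλ = 0.002590
θ = atan2(y, x) = -38.6644° → 321.3356° (mod 360°)

321.3°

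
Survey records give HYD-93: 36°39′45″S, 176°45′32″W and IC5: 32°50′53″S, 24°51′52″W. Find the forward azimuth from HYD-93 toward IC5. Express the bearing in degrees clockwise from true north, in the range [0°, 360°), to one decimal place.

155.7°

HYD-93: φ = -36.66250°, λ = -176.75889°
IC5: φ = -32.84806°, λ = -24.86444°
Δλ = 151.8944°
y = sin Δλ · cos φ₂ = 0.395775
x = cos φ₁ sin φ₂ − sin φ₁ cos φ₂ cos Δλ = -0.877585
θ = atan2(y, x) = 155.7255° → 155.7255° (mod 360°)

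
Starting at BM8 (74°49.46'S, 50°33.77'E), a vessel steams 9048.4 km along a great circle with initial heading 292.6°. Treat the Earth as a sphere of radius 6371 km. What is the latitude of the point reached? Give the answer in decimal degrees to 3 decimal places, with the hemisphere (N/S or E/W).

2.596°S

BM8: φ = -74.82433°, λ = +50.56283°
δ = d/R = 9048.4/6371 = 1.420248 rad
φ₂ = arcsin(sin φ₁ cos δ + cos φ₁ sin δ cos θ)
   = arcsin(-0.96513·0.14998 + 0.26178·0.98869·0.38430) = -2.59567°
λ₂ = λ₁ + atan2(sin θ sin δ cos φ₁, cos δ − sin φ₁ sin φ₂) = -15.45968°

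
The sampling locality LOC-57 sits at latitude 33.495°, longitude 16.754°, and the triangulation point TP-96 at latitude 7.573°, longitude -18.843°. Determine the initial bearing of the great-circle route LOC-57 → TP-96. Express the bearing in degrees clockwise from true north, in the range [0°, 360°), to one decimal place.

239.9°

Δλ = -35.5970°
y = sin Δλ · cos φ₂ = -0.577003
x = cos φ₁ sin φ₂ − sin φ₁ cos φ₂ cos Δλ = -0.334920
θ = atan2(y, x) = -120.1329° → 239.8671° (mod 360°)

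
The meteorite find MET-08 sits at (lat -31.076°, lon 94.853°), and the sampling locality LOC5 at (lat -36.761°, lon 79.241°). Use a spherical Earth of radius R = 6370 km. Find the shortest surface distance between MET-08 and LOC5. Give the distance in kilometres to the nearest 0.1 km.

1570.4 km

Δφ = -5.6850°,  Δλ = -15.6120°
a = sin²(Δφ/2) + cos φ₁ cos φ₂ sin²(Δλ/2) = 0.015117
c = 2·arcsin(√a) = 0.246524 rad = 14.1248°
d = R·c = 6370 × 0.246524 = 1570.4 km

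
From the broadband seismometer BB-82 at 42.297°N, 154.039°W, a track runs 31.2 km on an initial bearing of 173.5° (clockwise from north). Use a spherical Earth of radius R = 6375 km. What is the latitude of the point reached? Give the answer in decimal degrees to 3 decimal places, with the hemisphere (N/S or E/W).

42.018°N

δ = d/R = 31.2/6375 = 0.004894 rad
φ₂ = arcsin(sin φ₁ cos δ + cos φ₁ sin δ cos θ)
   = arcsin(0.67297·0.99999 + 0.73967·0.00489·-0.99357) = 42.01838°
λ₂ = λ₁ + atan2(sin θ sin δ cos φ₁, cos δ − sin φ₁ sin φ₂) = -153.99627°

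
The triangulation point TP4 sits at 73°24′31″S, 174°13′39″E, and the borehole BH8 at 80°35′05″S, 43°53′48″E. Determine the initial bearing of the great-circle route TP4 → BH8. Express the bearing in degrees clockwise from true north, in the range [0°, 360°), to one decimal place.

198.0°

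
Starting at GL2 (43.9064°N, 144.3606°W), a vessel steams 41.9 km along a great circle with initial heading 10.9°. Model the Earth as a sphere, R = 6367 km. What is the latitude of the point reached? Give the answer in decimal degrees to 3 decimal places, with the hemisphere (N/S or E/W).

δ = d/R = 41.9/6367 = 0.006581 rad
φ₂ = arcsin(sin φ₁ cos δ + cos φ₁ sin δ cos θ)
   = arcsin(0.69348·0.99998 + 0.72047·0.00658·0.98196) = 44.27661°
λ₂ = λ₁ + atan2(sin θ sin δ cos φ₁, cos δ − sin φ₁ sin φ₂) = -144.26102°

44.277°N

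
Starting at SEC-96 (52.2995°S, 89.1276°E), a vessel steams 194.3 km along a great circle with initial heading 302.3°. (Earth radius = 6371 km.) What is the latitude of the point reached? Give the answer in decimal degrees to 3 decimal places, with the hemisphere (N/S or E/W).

δ = d/R = 194.3/6371 = 0.030498 rad
φ₂ = arcsin(sin φ₁ cos δ + cos φ₁ sin δ cos θ)
   = arcsin(-0.79122·0.99953 + 0.61153·0.03049·0.53435) = -51.34177°
λ₂ = λ₁ + atan2(sin θ sin δ cos φ₁, cos δ − sin φ₁ sin φ₂) = 86.76287°

51.342°S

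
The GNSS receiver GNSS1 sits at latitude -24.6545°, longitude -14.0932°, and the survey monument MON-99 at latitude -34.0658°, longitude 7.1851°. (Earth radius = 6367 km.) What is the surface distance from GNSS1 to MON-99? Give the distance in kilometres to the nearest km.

Δφ = -9.4113°,  Δλ = 21.2783°
a = sin²(Δφ/2) + cos φ₁ cos φ₂ sin²(Δλ/2) = 0.032392
c = 2·arcsin(√a) = 0.361930 rad = 20.7370°
d = R·c = 6367 × 0.361930 = 2304.4 km

2304 km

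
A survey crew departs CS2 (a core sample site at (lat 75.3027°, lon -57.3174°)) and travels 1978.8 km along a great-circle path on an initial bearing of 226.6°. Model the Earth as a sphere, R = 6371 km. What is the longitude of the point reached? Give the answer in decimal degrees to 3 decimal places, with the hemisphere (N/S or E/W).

δ = d/R = 1978.8/6371 = 0.310595 rad
φ₂ = arcsin(sin φ₁ cos δ + cos φ₁ sin δ cos θ)
   = arcsin(0.96728·0.95215 + 0.25371·0.30563·-0.68709) = 60.19475°
λ₂ = λ₁ + atan2(sin θ sin δ cos φ₁, cos δ − sin φ₁ sin φ₂) = -83.85286°

83.853°W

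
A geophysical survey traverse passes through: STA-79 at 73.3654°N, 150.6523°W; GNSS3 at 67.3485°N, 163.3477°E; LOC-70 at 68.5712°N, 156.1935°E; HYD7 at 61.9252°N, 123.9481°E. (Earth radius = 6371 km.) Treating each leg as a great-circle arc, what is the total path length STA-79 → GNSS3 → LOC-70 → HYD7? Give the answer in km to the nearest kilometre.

STA-79→GNSS3: c = 0.280823 rad, d = 1789.13 km
GNSS3→LOC-70: c = 0.051447 rad, d = 327.77 km
LOC-70→HYD7: c = 0.258549 rad, d = 1647.22 km
Total = 1789.13 + 327.77 + 1647.22 = 3764.11 km

3764 km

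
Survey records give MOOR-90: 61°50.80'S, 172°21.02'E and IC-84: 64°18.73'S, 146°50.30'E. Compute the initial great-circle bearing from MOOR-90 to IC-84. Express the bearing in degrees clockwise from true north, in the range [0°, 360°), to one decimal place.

246.7°

MOOR-90: φ = -61.84667°, λ = +172.35033°
IC-84: φ = -64.31217°, λ = +146.83833°
Δλ = -25.5120°
y = sin Δλ · cos φ₂ = -0.186695
x = cos φ₁ sin φ₂ − sin φ₁ cos φ₂ cos Δλ = -0.080283
θ = atan2(y, x) = -113.2687° → 246.7313° (mod 360°)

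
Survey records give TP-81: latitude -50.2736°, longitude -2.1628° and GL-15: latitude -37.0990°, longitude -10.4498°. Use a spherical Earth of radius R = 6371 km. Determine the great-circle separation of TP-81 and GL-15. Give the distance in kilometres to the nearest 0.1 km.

Δφ = 13.1746°,  Δλ = -8.2870°
a = sin²(Δφ/2) + cos φ₁ cos φ₂ sin²(Δλ/2) = 0.015821
c = 2·arcsin(√a) = 0.252234 rad = 14.4519°
d = R·c = 6371 × 0.252234 = 1607.0 km

1607.0 km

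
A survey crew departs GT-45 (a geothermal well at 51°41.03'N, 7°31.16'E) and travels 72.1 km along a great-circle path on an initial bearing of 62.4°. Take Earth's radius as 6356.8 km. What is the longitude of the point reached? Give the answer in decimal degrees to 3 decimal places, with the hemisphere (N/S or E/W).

8.454°E

GT-45: φ = +51.68383°, λ = +7.51933°
δ = d/R = 72.1/6356.8 = 0.011342 rad
φ₂ = arcsin(sin φ₁ cos δ + cos φ₁ sin δ cos θ)
   = arcsin(0.78460·0.99994 + 0.62000·0.01134·0.46330) = 51.98122°
λ₂ = λ₁ + atan2(sin θ sin δ cos φ₁, cos δ − sin φ₁ sin φ₂) = 8.45439°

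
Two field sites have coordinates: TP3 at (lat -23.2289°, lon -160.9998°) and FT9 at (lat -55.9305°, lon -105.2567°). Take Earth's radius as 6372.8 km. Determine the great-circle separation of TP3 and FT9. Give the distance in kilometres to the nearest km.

5777 km

Δφ = -32.7016°,  Δλ = 55.7431°
a = sin²(Δφ/2) + cos φ₁ cos φ₂ sin²(Δλ/2) = 0.191758
c = 2·arcsin(√a) = 0.906526 rad = 51.9401°
d = R·c = 6372.8 × 0.906526 = 5777.1 km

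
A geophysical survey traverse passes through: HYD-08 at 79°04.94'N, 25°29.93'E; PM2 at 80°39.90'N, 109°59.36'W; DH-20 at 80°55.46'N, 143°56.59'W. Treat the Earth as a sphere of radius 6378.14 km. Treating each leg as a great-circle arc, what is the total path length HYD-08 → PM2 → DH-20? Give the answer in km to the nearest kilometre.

HYD-08: φ = +79.08233°, λ = +25.49883°
PM2: φ = +80.66500°, λ = -109.98933°
DH-20: φ = +80.92433°, λ = -143.94317°
HYD-08→PM2: c = 0.327066 rad, d = 2086.07 km
PM2→DH-20: c = 0.093554 rad, d = 596.70 km
Total = 2086.07 + 596.70 = 2682.77 km

2683 km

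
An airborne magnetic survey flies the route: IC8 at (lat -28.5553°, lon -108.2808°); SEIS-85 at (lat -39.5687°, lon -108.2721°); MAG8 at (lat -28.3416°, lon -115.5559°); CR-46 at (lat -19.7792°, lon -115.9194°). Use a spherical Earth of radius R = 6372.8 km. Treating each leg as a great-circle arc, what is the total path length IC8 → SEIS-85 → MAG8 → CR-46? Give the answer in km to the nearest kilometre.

3595 km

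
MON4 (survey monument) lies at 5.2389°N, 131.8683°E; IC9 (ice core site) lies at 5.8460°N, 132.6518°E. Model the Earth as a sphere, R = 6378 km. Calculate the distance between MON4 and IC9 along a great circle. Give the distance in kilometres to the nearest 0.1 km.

110.0 km

Δφ = 0.6071°,  Δλ = 0.7835°
a = sin²(Δφ/2) + cos φ₁ cos φ₂ sin²(Δλ/2) = 0.000074
c = 2·arcsin(√a) = 0.017249 rad = 0.9883°
d = R·c = 6378 × 0.017249 = 110.0 km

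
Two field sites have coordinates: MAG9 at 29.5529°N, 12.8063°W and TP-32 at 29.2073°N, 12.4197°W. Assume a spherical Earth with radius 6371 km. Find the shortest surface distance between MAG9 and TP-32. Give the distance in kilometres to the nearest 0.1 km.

53.7 km

Δφ = -0.3456°,  Δλ = 0.3866°
a = sin²(Δφ/2) + cos φ₁ cos φ₂ sin²(Δλ/2) = 0.000018
c = 2·arcsin(√a) = 0.008423 rad = 0.4826°
d = R·c = 6371 × 0.008423 = 53.7 km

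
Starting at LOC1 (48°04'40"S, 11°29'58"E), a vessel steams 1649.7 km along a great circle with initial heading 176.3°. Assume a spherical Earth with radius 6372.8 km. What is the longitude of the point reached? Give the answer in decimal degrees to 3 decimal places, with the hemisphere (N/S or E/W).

LOC1: φ = -48.07778°, λ = +11.49944°
δ = d/R = 1649.7/6372.8 = 0.258866 rad
φ₂ = arcsin(sin φ₁ cos δ + cos φ₁ sin δ cos θ)
   = arcsin(-0.74405·0.96668 + 0.66812·0.25598·-0.99792) = -62.86488°
λ₂ = λ₁ + atan2(sin θ sin δ cos φ₁, cos δ − sin φ₁ sin φ₂) = 13.57511°

13.575°E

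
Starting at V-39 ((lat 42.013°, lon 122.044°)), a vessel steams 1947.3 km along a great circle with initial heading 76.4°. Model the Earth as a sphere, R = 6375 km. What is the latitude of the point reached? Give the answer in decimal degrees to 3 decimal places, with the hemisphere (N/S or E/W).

δ = d/R = 1947.3/6375 = 0.305459 rad
φ₂ = arcsin(sin φ₁ cos δ + cos φ₁ sin δ cos θ)
   = arcsin(0.66930·0.95371 + 0.74299·0.30073·0.23514) = 43.69799°
λ₂ = λ₁ + atan2(sin θ sin δ cos φ₁, cos δ − sin φ₁ sin φ₂) = 145.89068°

43.698°N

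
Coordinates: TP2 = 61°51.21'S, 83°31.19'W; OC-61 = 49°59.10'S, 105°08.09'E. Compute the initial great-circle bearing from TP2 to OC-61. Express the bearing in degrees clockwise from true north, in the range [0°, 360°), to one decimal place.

186.0°

TP2: φ = -61.85350°, λ = -83.51983°
OC-61: φ = -49.98500°, λ = +105.13483°
Δλ = -171.3453°
y = sin Δλ · cos φ₂ = -0.096756
x = cos φ₁ sin φ₂ − sin φ₁ cos φ₂ cos Δλ = -0.921780
θ = atan2(y, x) = -174.0078° → 185.9922° (mod 360°)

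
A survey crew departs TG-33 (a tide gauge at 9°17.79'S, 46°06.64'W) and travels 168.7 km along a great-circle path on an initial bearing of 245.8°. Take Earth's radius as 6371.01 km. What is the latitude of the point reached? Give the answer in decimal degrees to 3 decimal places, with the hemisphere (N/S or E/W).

TG-33: φ = -9.29650°, λ = -46.11067°
δ = d/R = 168.7/6371.01 = 0.026479 rad
φ₂ = arcsin(sin φ₁ cos δ + cos φ₁ sin δ cos θ)
   = arcsin(-0.16154·0.99965 + 0.98687·0.02648·-0.40992) = -9.91562°
λ₂ = λ₁ + atan2(sin θ sin δ cos φ₁, cos δ − sin φ₁ sin φ₂) = -47.51545°

9.916°S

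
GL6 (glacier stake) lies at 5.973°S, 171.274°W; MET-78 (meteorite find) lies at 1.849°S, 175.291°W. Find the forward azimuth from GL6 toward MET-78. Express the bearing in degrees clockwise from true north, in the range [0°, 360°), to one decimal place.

315.7°

Δλ = -4.0170°
y = sin Δλ · cos φ₂ = -0.070016
x = cos φ₁ sin φ₂ − sin φ₁ cos φ₂ cos Δλ = 0.071660
θ = atan2(y, x) = -44.3353° → 315.6647° (mod 360°)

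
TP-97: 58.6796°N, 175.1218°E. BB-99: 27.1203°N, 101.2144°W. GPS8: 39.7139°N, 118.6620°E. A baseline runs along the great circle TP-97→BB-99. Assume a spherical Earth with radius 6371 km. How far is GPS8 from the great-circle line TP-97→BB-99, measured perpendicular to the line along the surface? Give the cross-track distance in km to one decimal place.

502.7 km

δ₁₃ = central angle TP-97→GPS8 = 0.696987 rad  (haversine)
θ₁₃ = bearing TP-97→GPS8 = 267.237°,  θ₁₂ = bearing TP-97→BB-99 = 80.184°
dₓₜ = R·arcsin(sin δ₁₃ · sin(θ₁₃ − θ₁₂)) = 6371·arcsin(0.64191·sin(187.053°)) = -502.666 km
|dₓₜ| = 502.666 km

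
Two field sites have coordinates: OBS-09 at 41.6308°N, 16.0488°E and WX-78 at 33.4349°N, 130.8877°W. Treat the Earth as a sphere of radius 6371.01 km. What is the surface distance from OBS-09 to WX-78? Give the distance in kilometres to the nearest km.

Δφ = -8.1959°,  Δλ = -146.9365°
a = sin²(Δφ/2) + cos φ₁ cos φ₂ sin²(Δλ/2) = 0.578353
c = 2·arcsin(√a) = 1.728150 rad = 99.0157°
d = R·c = 6371.01 × 1.728150 = 11010.1 km

11010 km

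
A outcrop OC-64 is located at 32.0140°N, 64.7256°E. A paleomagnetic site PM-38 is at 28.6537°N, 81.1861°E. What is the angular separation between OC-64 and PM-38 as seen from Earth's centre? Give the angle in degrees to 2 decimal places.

Δφ = -3.3603°,  Δλ = 16.4605°
a = sin²(Δφ/2) + cos φ₁ cos φ₂ sin²(Δλ/2) = 0.016108
c = 2·arcsin(√a) = 0.254517 rad = 14.5828°

14.58°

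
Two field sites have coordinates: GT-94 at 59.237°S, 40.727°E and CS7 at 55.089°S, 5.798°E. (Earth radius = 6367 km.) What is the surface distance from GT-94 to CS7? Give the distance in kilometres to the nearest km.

2128 km

Δφ = 4.1480°,  Δλ = -34.9290°
a = sin²(Δφ/2) + cos φ₁ cos φ₂ sin²(Δλ/2) = 0.027675
c = 2·arcsin(√a) = 0.334272 rad = 19.1524°
d = R·c = 6367 × 0.334272 = 2128.3 km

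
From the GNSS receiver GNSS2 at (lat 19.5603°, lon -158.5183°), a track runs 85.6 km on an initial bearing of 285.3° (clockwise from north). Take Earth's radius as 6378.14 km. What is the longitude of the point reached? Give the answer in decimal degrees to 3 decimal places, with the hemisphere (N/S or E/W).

159.306°W

δ = d/R = 85.6/6378.14 = 0.013421 rad
φ₂ = arcsin(sin φ₁ cos δ + cos φ₁ sin δ cos θ)
   = arcsin(0.33480·0.99991 + 0.94229·0.01342·0.26387) = 19.76149°
λ₂ = λ₁ + atan2(sin θ sin δ cos φ₁, cos δ − sin φ₁ sin φ₂) = -159.30642°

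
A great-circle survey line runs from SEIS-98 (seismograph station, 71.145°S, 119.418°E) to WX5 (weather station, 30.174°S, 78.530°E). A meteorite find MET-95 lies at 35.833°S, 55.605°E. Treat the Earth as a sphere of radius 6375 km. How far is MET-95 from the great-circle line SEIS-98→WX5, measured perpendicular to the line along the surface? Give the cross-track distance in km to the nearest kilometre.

2213 km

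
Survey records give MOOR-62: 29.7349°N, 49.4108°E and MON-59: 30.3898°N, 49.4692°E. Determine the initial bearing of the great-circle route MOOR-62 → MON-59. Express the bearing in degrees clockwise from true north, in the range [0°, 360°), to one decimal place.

Δλ = 0.0584°
y = sin Δλ · cos φ₂ = 0.000879
x = cos φ₁ sin φ₂ − sin φ₁ cos φ₂ cos Δλ = 0.011430
θ = atan2(y, x) = 4.3986° → 4.3986° (mod 360°)

4.4°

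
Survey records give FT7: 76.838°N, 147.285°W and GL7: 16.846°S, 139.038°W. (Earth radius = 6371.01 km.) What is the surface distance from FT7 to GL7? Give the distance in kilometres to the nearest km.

Δφ = -93.6840°,  Δλ = 8.2470°
a = sin²(Δφ/2) + cos φ₁ cos φ₂ sin²(Δλ/2) = 0.533254
c = 2·arcsin(√a) = 1.637353 rad = 93.8134°
d = R·c = 6371.01 × 1.637353 = 10431.6 km

10432 km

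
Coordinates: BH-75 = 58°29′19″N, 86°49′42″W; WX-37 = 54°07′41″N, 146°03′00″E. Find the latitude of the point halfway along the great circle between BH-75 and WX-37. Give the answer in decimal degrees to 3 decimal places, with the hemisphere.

BH-75: φ = +58.48861°, λ = -86.82833°
WX-37: φ = +54.12806°, λ = +146.05000°
Bx = cos φ₂ cos Δλ = -0.353642,  By = cos φ₂ sin Δλ = -0.467231
φₘ = atan2(sin φ₁ + sin φ₂, √((cos φ₁ + Bx)² + By²)) = 73.36383°
λₘ = λ₁ + atan2(By, cos φ₁ + Bx) = -156.94017°

73.364°N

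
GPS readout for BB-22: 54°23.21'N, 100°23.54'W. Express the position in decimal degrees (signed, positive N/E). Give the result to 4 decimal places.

lat: 54.3868° N → +54.3868°
lon: 100.3923° W → -100.3923°

+54.3868°, -100.3923°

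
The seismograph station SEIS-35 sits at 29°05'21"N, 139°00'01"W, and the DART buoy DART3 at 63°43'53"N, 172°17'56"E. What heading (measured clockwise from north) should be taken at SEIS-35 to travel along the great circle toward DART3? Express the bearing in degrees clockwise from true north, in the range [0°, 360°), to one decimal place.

332.6°

SEIS-35: φ = +29.08917°, λ = -139.00028°
DART3: φ = +63.73139°, λ = +172.29889°
Δλ = -48.7008°
y = sin Δλ · cos φ₂ = -0.332499
x = cos φ₁ sin φ₂ − sin φ₁ cos φ₂ cos Δλ = 0.641610
θ = atan2(y, x) = -27.3944° → 332.6056° (mod 360°)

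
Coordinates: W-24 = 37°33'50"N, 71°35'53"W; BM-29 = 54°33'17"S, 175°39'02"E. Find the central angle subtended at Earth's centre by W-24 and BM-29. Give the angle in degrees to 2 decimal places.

132.41°

W-24: φ = +37.56389°, λ = -71.59806°
BM-29: φ = -54.55472°, λ = +175.65056°
Δφ = -92.1186°,  Δλ = -112.7514°
a = sin²(Δφ/2) + cos φ₁ cos φ₂ sin²(Δλ/2) = 0.837219
c = 2·arcsin(√a) = 2.311000 rad = 132.4105°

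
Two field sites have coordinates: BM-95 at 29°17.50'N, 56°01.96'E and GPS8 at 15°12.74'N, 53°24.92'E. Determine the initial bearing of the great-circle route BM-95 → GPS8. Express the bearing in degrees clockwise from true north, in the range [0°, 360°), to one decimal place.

190.3°

BM-95: φ = +29.29167°, λ = +56.03267°
GPS8: φ = +15.21233°, λ = +53.41533°
Δλ = -2.6173°
y = sin Δλ · cos φ₂ = -0.044065
x = cos φ₁ sin φ₂ − sin φ₁ cos φ₂ cos Δλ = -0.242773
θ = atan2(y, x) = -169.7124° → 190.2876° (mod 360°)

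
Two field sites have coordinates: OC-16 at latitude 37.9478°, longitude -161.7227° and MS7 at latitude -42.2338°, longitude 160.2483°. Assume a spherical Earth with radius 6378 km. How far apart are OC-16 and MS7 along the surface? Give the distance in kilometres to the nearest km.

9721 km

Δφ = -80.1816°,  Δλ = -38.0290°
a = sin²(Δφ/2) + cos φ₁ cos φ₂ sin²(Δλ/2) = 0.476715
c = 2·arcsin(√a) = 1.524209 rad = 87.3307°
d = R·c = 6378 × 1.524209 = 9721.4 km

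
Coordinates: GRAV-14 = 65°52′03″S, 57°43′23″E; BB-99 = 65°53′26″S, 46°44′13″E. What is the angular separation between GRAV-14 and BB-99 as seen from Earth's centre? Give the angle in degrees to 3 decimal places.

4.484°

GRAV-14: φ = -65.86750°, λ = +57.72306°
BB-99: φ = -65.89056°, λ = +46.73694°
Δφ = -0.0231°,  Δλ = -10.9861°
a = sin²(Δφ/2) + cos φ₁ cos φ₂ sin²(Δλ/2) = 0.001530
c = 2·arcsin(√a) = 0.078260 rad = 4.4840°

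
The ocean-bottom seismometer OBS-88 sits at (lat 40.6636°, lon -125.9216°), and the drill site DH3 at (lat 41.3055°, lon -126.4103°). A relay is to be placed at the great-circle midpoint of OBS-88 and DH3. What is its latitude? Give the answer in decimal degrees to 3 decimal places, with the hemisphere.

40.985°N

Bx = cos φ₂ cos Δλ = 0.751173,  By = cos φ₂ sin Δλ = -0.006407
φₘ = atan2(sin φ₁ + sin φ₂, √((cos φ₁ + Bx)² + By²)) = 40.98481°
λₘ = λ₁ + atan2(By, cos φ₁ + Bx) = -126.16476°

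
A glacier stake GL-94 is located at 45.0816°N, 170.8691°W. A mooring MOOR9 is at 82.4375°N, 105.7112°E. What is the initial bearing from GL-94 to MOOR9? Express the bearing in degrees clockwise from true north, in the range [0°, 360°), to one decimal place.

349.3°

Δλ = -83.4197°
y = sin Δλ · cos φ₂ = -0.130741
x = cos φ₁ sin φ₂ − sin φ₁ cos φ₂ cos Δλ = 0.689278
θ = atan2(y, x) = -10.7401° → 349.2599° (mod 360°)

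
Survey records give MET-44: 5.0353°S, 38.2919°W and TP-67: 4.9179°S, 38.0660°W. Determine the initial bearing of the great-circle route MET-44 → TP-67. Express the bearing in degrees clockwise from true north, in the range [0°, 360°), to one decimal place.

Δλ = 0.2259°
y = sin Δλ · cos φ₂ = 0.003928
x = cos φ₁ sin φ₂ − sin φ₁ cos φ₂ cos Δλ = 0.002048
θ = atan2(y, x) = 62.4603° → 62.4603° (mod 360°)

62.5°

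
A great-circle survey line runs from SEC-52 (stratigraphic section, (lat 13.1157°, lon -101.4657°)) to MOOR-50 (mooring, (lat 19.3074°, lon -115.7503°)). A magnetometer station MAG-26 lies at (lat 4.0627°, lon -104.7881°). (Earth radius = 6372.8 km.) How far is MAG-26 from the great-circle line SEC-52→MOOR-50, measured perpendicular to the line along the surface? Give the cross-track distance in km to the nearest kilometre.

1065 km

δ₁₃ = central angle SEC-52→MAG-26 = 0.168064 rad  (haversine)
θ₁₃ = bearing SEC-52→MAG-26 = 200.218°,  θ₁₂ = bearing SEC-52→MOOR-50 = 296.179°
dₓₜ = R·arcsin(sin δ₁₃ · sin(θ₁₃ − θ₁₂)) = 6372.8·arcsin(0.16727·sin(-95.961°)) = -1065.194 km
|dₓₜ| = 1065.194 km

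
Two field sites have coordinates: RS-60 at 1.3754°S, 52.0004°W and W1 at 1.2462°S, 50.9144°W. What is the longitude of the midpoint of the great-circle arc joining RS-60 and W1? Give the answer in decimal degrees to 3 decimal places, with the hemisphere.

Bx = cos φ₂ cos Δλ = 0.999584,  By = cos φ₂ sin Δλ = 0.018949
φₘ = atan2(sin φ₁ + sin φ₂, √((cos φ₁ + Bx)² + By²)) = -1.31086°
λₘ = λ₁ + atan2(By, cos φ₁ + Bx) = -51.45739°

51.457°W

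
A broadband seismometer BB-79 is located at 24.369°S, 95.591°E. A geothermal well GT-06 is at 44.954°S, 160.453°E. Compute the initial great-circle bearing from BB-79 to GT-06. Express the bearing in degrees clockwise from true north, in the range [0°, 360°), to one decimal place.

Δλ = 64.8620°
y = sin Δλ · cos φ₂ = 0.640648
x = cos φ₁ sin φ₂ − sin φ₁ cos φ₂ cos Δλ = -0.519552
θ = atan2(y, x) = 129.0413° → 129.0413° (mod 360°)

129.0°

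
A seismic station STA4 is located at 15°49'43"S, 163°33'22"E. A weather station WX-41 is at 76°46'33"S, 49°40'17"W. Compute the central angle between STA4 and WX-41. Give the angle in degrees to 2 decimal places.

STA4: φ = -15.82861°, λ = +163.55611°
WX-41: φ = -76.77583°, λ = -49.67139°
Δφ = -60.9472°,  Δλ = 146.7725°
a = sin²(Δφ/2) + cos φ₁ cos φ₂ sin²(Δλ/2) = 0.459288
c = 2·arcsin(√a) = 1.489282 rad = 85.3296°

85.33°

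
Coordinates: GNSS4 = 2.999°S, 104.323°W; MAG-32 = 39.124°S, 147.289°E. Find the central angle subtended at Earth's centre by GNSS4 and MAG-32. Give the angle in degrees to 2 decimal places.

102.20°

Δφ = -36.1250°,  Δλ = -108.3880°
a = sin²(Δφ/2) + cos φ₁ cos φ₂ sin²(Δλ/2) = 0.605686
c = 2·arcsin(√a) = 1.783775 rad = 102.2028°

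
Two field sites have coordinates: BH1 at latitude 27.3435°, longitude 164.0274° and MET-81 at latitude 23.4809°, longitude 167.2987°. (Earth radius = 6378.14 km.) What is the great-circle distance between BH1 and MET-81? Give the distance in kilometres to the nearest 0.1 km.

Δφ = -3.8626°,  Δλ = 3.2713°
a = sin²(Δφ/2) + cos φ₁ cos φ₂ sin²(Δλ/2) = 0.001800
c = 2·arcsin(√a) = 0.084868 rad = 4.8626°
d = R·c = 6378.14 × 0.084868 = 541.3 km

541.3 km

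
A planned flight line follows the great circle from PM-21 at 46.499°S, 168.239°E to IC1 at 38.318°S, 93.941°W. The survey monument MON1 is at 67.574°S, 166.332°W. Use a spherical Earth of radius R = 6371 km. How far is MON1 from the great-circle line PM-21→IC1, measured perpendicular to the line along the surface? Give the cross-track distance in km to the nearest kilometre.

δ₁₃ = central angle PM-21→MON1 = 0.433101 rad  (haversine)
θ₁₃ = bearing PM-21→MON1 = 157.026°,  θ₁₂ = bearing PM-21→IC1 = 122.972°
dₓₜ = R·arcsin(sin δ₁₃ · sin(θ₁₃ − θ₁₂)) = 6371·arcsin(0.41969·sin(34.054°)) = 1511.407 km
|dₓₜ| = 1511.407 km

1511 km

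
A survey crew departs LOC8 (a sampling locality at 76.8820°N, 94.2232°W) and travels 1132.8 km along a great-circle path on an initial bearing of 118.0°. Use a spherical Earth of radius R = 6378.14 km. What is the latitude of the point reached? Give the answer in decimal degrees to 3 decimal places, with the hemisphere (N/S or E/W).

δ = d/R = 1132.8/6378.14 = 0.177607 rad
φ₂ = arcsin(sin φ₁ cos δ + cos φ₁ sin δ cos θ)
   = arcsin(0.97390·0.98427 + 0.22696·0.17667·-0.46947) = 70.01128°
λ₂ = λ₁ + atan2(sin θ sin δ cos φ₁, cos δ − sin φ₁ sin φ₂) = -67.07180°

70.011°N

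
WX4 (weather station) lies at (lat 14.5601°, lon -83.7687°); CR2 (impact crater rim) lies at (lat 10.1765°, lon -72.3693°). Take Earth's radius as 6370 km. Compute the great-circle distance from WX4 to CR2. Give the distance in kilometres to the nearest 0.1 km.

1330.0 km

Δφ = -4.3836°,  Δλ = 11.3994°
a = sin²(Δφ/2) + cos φ₁ cos φ₂ sin²(Δλ/2) = 0.010859
c = 2·arcsin(√a) = 0.208793 rad = 11.9630°
d = R·c = 6370 × 0.208793 = 1330.0 km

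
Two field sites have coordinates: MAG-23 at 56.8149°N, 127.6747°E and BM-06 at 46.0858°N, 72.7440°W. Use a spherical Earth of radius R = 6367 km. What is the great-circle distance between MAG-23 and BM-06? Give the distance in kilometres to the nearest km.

8411 km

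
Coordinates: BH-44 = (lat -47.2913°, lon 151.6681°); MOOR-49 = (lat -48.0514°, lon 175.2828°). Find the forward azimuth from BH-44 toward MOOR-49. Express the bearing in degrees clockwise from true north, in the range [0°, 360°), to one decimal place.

Δλ = 23.6147°
y = sin Δλ · cos φ₂ = 0.267776
x = cos φ₁ sin φ₂ − sin φ₁ cos φ₂ cos Δλ = -0.054399
θ = atan2(y, x) = 101.4833° → 101.4833° (mod 360°)

101.5°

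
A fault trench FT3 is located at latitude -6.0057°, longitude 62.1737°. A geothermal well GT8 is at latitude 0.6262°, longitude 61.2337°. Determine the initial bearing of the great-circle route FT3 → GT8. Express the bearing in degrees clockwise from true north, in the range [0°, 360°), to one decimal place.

Δλ = -0.9400°
y = sin Δλ · cos φ₂ = -0.016404
x = cos φ₁ sin φ₂ − sin φ₁ cos φ₂ cos Δλ = 0.115476
θ = atan2(y, x) = -8.0853° → 351.9147° (mod 360°)

351.9°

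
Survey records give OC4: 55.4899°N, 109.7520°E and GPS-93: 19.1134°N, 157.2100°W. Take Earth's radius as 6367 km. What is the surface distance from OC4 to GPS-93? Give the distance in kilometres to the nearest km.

8449 km

Δφ = -36.3765°,  Δλ = 93.0380°
a = sin²(Δφ/2) + cos φ₁ cos φ₂ sin²(Δλ/2) = 0.379276
c = 2·arcsin(√a) = 1.326939 rad = 76.0280°
d = R·c = 6367 × 1.326939 = 8448.6 km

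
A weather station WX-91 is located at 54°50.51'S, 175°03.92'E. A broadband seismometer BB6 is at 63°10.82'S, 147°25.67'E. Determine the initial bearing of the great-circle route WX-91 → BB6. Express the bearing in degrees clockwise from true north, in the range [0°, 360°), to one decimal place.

WX-91: φ = -54.84183°, λ = +175.06533°
BB6: φ = -63.18033°, λ = +147.42783°
Δλ = -27.6375°
y = sin Δλ · cos φ₂ = -0.209293
x = cos φ₁ sin φ₂ − sin φ₁ cos φ₂ cos Δλ = -0.187109
θ = atan2(y, x) = -131.7969° → 228.2031° (mod 360°)

228.2°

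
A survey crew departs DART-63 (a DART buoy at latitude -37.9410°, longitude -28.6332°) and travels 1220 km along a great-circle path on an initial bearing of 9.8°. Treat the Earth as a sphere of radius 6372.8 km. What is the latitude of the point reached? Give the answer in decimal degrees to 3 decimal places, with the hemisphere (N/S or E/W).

δ = d/R = 1220/6372.8 = 0.191439 rad
φ₂ = arcsin(sin φ₁ cos δ + cos φ₁ sin δ cos θ)
   = arcsin(-0.61485·0.98173 + 0.78864·0.19027·0.98541) = -27.11323°
λ₂ = λ₁ + atan2(sin θ sin δ cos φ₁, cos δ − sin φ₁ sin φ₂) = -26.54807°

27.113°S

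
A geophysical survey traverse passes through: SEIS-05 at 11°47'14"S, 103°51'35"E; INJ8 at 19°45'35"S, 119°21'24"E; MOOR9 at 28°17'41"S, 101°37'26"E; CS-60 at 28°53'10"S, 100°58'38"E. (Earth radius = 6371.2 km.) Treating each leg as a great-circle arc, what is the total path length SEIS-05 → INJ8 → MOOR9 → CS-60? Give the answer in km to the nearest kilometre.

SEIS-05: φ = -11.78722°, λ = +103.85972°
INJ8: φ = -19.75972°, λ = +119.35667°
MOOR9: φ = -28.29472°, λ = +101.62389°
CS-60: φ = -28.88611°, λ = +100.97722°
SEIS-05→INJ8: c = 0.294864 rad, d = 1878.64 km
INJ8→MOOR9: c = 0.318989 rad, d = 2032.34 km
MOOR9→CS-60: c = 0.014309 rad, d = 91.17 km
Total = 1878.64 + 2032.34 + 91.17 = 4002.15 km

4002 km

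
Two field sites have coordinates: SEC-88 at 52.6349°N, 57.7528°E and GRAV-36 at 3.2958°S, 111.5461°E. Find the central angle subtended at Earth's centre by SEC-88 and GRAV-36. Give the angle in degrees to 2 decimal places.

Δφ = -55.9307°,  Δλ = 53.7933°
a = sin²(Δφ/2) + cos φ₁ cos φ₂ sin²(Δλ/2) = 0.343897
c = 2·arcsin(√a) = 1.253283 rad = 71.8078°

71.81°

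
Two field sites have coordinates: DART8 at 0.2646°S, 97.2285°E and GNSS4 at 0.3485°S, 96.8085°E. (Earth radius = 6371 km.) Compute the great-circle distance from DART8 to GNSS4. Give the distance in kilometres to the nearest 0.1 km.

47.6 km

Δφ = -0.0839°,  Δλ = -0.4200°
a = sin²(Δφ/2) + cos φ₁ cos φ₂ sin²(Δλ/2) = 0.000014
c = 2·arcsin(√a) = 0.007475 rad = 0.4283°
d = R·c = 6371 × 0.007475 = 47.6 km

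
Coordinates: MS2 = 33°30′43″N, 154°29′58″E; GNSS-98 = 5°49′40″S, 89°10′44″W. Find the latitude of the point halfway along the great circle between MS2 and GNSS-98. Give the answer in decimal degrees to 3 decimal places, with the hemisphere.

MS2: φ = +33.51194°, λ = +154.49944°
GNSS-98: φ = -5.82778°, λ = -89.17889°
Bx = cos φ₂ cos Δλ = -0.441118,  By = cos φ₂ sin Δλ = 0.891686
φₘ = atan2(sin φ₁ + sin φ₂, √((cos φ₁ + Bx)² + By²)) = 24.81830°
λₘ = λ₁ + atan2(By, cos φ₁ + Bx) = -139.26675°

24.818°N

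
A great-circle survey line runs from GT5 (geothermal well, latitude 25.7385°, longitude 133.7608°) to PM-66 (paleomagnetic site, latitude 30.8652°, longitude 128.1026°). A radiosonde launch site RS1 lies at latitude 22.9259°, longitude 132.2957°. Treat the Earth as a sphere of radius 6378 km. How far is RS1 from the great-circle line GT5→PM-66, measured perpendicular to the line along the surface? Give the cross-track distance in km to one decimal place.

δ₁₃ = central angle GT5→RS1 = 0.054336 rad  (haversine)
θ₁₃ = bearing GT5→RS1 = 205.696°,  θ₁₂ = bearing GT5→PM-66 = 317.132°
dₓₜ = R·arcsin(sin δ₁₃ · sin(θ₁₃ − θ₁₂)) = 6378·arcsin(0.05431·sin(-111.436°)) = -322.563 km
|dₓₜ| = 322.563 km

322.6 km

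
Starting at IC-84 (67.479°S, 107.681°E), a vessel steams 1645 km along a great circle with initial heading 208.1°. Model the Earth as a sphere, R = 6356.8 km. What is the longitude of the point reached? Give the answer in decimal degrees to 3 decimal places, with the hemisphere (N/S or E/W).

70.988°E

δ = d/R = 1645/6356.8 = 0.258778 rad
φ₂ = arcsin(sin φ₁ cos δ + cos φ₁ sin δ cos θ)
   = arcsin(-0.92374·0.96670 + 0.38302·0.25590·-0.88213) = -78.36255°
λ₂ = λ₁ + atan2(sin θ sin δ cos φ₁, cos δ − sin φ₁ sin φ₂) = 70.98814°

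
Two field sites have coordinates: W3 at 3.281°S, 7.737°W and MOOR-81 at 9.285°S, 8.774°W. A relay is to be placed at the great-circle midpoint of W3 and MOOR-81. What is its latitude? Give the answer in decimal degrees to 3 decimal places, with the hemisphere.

Bx = cos φ₂ cos Δλ = 0.986736,  By = cos φ₂ sin Δλ = -0.017861
φₘ = atan2(sin φ₁ + sin φ₂, √((cos φ₁ + Bx)² + By²)) = -6.28326°
λₘ = λ₁ + atan2(By, cos φ₁ + Bx) = -8.25251°

6.283°S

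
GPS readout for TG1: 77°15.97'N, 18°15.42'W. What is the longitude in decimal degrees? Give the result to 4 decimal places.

18° + 15.42′/60 = 18 + 0.25700 = 18.2570°

18.2570°W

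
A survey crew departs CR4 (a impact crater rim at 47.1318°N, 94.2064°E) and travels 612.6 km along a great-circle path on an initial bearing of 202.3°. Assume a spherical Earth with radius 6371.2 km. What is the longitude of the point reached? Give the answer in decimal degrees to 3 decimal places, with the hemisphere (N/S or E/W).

91.397°E

δ = d/R = 612.6/6371.2 = 0.096151 rad
φ₂ = arcsin(sin φ₁ cos δ + cos φ₁ sin δ cos θ)
   = arcsin(0.73292·0.99538 + 0.68031·0.09600·-0.92521) = 41.99822°
λ₂ = λ₁ + atan2(sin θ sin δ cos φ₁, cos δ − sin φ₁ sin φ₂) = 91.39671°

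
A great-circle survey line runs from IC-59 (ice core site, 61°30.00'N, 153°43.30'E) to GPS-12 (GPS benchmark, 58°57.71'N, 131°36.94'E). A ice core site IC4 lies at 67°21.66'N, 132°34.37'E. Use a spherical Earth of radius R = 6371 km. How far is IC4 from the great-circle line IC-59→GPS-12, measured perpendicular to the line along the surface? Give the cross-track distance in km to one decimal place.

846.9 km

IC-59: φ = +61.50000°, λ = +153.72167°
GPS-12: φ = +58.96183°, λ = +131.61567°
IC4: φ = +67.36100°, λ = +132.57283°
δ₁₃ = central angle IC-59→IC4 = 0.187884 rad  (haversine)
θ₁₃ = bearing IC-59→IC4 = 311.967°,  θ₁₂ = bearing IC-59→GPS-12 = 266.763°
dₓₜ = R·arcsin(sin δ₁₃ · sin(θ₁₃ − θ₁₂)) = 6371·arcsin(0.18678·sin(45.204°)) = 846.925 km
|dₓₜ| = 846.925 km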